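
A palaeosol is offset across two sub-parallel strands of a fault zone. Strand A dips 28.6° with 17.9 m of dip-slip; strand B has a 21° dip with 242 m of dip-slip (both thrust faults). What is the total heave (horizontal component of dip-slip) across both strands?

242 m

heave_A = 17.9 × cos(28.6°) = 15.72 m
heave_B = 242 × cos(21°) = 225.9 m
total = 15.72 + 225.9 = 242 m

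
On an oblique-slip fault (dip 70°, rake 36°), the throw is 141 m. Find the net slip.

dip-slip = throw / sin(dip) = 141 / sin(70°) = 150 m
net slip = dip-slip / sin(rake) = 150 / sin(36°) = 255 m

255 m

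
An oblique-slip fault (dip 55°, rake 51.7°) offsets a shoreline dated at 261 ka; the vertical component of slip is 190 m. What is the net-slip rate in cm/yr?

0.113 cm/yr

dip-slip = throw / sin(dip) = 190 / sin(55°) = 231.9 m
net slip = dip-slip / sin(rake) = 231.9 / sin(51.7°) = 295.6 m
rate = 295.6 m / 261 ka = 0.00113 m/yr = 0.113 cm/yr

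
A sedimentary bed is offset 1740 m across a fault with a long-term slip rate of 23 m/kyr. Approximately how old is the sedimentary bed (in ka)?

age = offset / rate = 1740 m / (23 m/kyr) = 75700 yr = 75.7 ka

75.7 ka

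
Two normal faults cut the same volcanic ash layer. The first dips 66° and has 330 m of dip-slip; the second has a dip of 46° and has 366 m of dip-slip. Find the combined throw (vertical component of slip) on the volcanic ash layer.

565 m

throw_A = 330 × sin(66°) = 301.5 m
throw_B = 366 × sin(46°) = 263.3 m
total = 301.5 + 263.3 = 565 m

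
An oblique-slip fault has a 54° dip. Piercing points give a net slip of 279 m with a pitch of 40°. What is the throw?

145 m

dip-slip = net slip × sin(rake) = 279 m × sin(40°) = 179.3 m
throw = dip-slip × sin(dip) = 179.3 × sin(54°) = 145 m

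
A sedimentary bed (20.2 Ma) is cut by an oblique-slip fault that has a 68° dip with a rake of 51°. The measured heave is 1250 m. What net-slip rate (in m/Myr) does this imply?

213 m/Myr

dip-slip = heave / cos(dip) = 1250 / cos(68°) = 3337 m
net slip = dip-slip / sin(rake) = 3337 / sin(51°) = 4294 m
rate = 4294 m / 20.2 Ma = 0.000213 m/yr = 213 m/Myr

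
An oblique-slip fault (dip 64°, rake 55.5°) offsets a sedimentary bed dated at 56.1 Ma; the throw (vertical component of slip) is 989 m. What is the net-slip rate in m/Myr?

dip-slip = throw / sin(dip) = 989 / sin(64°) = 1100 m
net slip = dip-slip / sin(rake) = 1100 / sin(55.5°) = 1335 m
rate = 1335 m / 56.1 Ma = 0.0000238 m/yr = 23.8 m/Myr

23.8 m/Myr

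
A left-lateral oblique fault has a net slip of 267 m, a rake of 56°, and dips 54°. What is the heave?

130 m

dip-slip = net slip × sin(rake) = 267 m × sin(56°) = 221.4 m
heave = dip-slip × cos(dip) = 221.4 × cos(54°) = 130 m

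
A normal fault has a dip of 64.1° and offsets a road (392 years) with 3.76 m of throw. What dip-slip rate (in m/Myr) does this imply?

10700 m/Myr

dip-slip = throw / sin(dip) = 3.76 m / sin(64.1°) = 4.180 m
rate = 4.180 m / 392 years = 0.0107 m/yr = 10700 m/Myr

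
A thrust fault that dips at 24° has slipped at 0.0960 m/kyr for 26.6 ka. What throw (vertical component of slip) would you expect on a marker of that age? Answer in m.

dip-slip = rate × time = 0.0960 m/kyr × 26.6 ka = 2.554 m
throw = dip-slip × sin(dip) = 2.554 × sin(24°) = 1.04 m

1.04 m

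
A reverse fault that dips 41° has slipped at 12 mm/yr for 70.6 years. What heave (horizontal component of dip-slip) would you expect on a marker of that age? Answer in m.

dip-slip = rate × time = 12 mm/yr × 70.6 years = 0.8472 m
heave = dip-slip × cos(dip) = 0.8472 × cos(41°) = 0.639 m

0.639 m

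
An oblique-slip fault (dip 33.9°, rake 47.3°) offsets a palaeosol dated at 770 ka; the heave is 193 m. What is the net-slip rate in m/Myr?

411 m/Myr

dip-slip = heave / cos(dip) = 193 / cos(33.9°) = 232.5 m
net slip = dip-slip / sin(rake) = 232.5 / sin(47.3°) = 316.4 m
rate = 316.4 m / 770 ka = 0.000411 m/yr = 411 m/Myr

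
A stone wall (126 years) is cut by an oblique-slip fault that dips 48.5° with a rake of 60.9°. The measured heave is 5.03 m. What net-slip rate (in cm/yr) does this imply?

6.90 cm/yr

dip-slip = heave / cos(dip) = 5.03 / cos(48.5°) = 7.591 m
net slip = dip-slip / sin(rake) = 7.591 / sin(60.9°) = 8.688 m
rate = 8.688 m / 126 years = 0.0690 m/yr = 6.90 cm/yr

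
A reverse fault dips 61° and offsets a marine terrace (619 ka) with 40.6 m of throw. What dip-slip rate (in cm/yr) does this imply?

0.00750 cm/yr

dip-slip = throw / sin(dip) = 40.6 m / sin(61°) = 46.42 m
rate = 46.42 m / 619 ka = 0.0000750 m/yr = 0.00750 cm/yr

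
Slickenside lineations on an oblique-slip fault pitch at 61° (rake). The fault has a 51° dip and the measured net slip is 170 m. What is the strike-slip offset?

82.4 m

strike-slip = net slip × cos(rake) = 170 m × cos(61°) = 82.4 m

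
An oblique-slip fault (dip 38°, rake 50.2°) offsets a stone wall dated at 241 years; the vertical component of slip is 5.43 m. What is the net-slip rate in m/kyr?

47.6 m/kyr

dip-slip = throw / sin(dip) = 5.43 / sin(38°) = 8.820 m
net slip = dip-slip / sin(rake) = 8.820 / sin(50.2°) = 11.48 m
rate = 11.48 m / 241 years = 0.0476 m/yr = 47.6 m/kyr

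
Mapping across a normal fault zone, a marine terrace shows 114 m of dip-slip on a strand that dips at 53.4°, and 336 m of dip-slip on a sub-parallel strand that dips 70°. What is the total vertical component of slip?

throw_A = 114 × sin(53.4°) = 91.52 m
throw_B = 336 × sin(70°) = 315.7 m
total = 91.52 + 315.7 = 407 m

407 m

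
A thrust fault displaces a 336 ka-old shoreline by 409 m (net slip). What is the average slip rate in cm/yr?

0.122 cm/yr

rate = 409 m / 336 ka = 0.00122 m/yr = 0.122 cm/yr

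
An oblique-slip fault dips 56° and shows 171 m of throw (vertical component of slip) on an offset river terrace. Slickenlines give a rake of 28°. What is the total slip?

439 m

dip-slip = throw / sin(dip) = 171 / sin(56°) = 206.3 m
net slip = dip-slip / sin(rake) = 206.3 / sin(28°) = 439 m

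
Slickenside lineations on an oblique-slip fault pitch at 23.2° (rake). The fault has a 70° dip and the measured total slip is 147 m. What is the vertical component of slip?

54.4 m

dip-slip = net slip × sin(rake) = 147 m × sin(23.2°) = 57.91 m
throw = dip-slip × sin(dip) = 57.91 × sin(70°) = 54.4 m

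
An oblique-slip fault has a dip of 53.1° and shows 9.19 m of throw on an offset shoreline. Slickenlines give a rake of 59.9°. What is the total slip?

dip-slip = throw / sin(dip) = 9.19 / sin(53.1°) = 11.49 m
net slip = dip-slip / sin(rake) = 11.49 / sin(59.9°) = 13.3 m

13.3 m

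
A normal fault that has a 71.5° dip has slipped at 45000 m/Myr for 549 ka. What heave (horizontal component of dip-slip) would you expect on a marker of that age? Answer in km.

7.84 km

dip-slip = rate × time = 45000 m/Myr × 549 ka = 24700 m
heave = dip-slip × cos(dip) = 24700 × cos(71.5°) = 7840 m = 7.84 km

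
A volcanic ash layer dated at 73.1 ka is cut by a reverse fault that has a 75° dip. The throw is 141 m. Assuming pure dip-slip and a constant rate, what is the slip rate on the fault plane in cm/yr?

0.200 cm/yr

dip-slip = throw / sin(dip) = 141 m / sin(75°) = 146 m
rate = 146 m / 73.1 ka = 0.00200 m/yr = 0.200 cm/yr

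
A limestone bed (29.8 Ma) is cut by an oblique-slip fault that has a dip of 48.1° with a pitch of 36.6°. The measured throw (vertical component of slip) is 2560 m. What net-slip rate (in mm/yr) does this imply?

dip-slip = throw / sin(dip) = 2560 / sin(48.1°) = 3439 m
net slip = dip-slip / sin(rake) = 3439 / sin(36.6°) = 5769 m
rate = 5769 m / 29.8 Ma = 0.000194 m/yr = 0.194 mm/yr

0.194 mm/yr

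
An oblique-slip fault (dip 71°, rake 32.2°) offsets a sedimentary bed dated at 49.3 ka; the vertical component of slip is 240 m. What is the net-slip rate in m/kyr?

dip-slip = throw / sin(dip) = 240 / sin(71°) = 253.8 m
net slip = dip-slip / sin(rake) = 253.8 / sin(32.2°) = 476.3 m
rate = 476.3 m / 49.3 ka = 0.00966 m/yr = 9.66 m/kyr

9.66 m/kyr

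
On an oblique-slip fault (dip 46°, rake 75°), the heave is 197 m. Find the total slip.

dip-slip = heave / cos(dip) = 197 / cos(46°) = 283.6 m
net slip = dip-slip / sin(rake) = 283.6 / sin(75°) = 294 m

294 m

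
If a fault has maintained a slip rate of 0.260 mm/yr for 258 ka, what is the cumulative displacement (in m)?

slip = rate × time = 0.260 mm/yr × 258 ka = 67.1 m

67.1 m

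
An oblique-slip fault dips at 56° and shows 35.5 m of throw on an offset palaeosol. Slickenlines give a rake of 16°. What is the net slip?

dip-slip = throw / sin(dip) = 35.5 / sin(56°) = 42.82 m
net slip = dip-slip / sin(rake) = 42.82 / sin(16°) = 155 m

155 m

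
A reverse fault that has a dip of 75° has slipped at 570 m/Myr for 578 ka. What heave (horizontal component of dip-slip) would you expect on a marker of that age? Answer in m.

dip-slip = rate × time = 570 m/Myr × 578 ka = 329.5 m
heave = dip-slip × cos(dip) = 329.5 × cos(75°) = 85.3 m

85.3 m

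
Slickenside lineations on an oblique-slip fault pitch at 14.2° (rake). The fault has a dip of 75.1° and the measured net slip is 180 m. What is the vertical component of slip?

42.7 m

dip-slip = net slip × sin(rake) = 180 m × sin(14.2°) = 44.16 m
throw = dip-slip × sin(dip) = 44.16 × sin(75.1°) = 42.7 m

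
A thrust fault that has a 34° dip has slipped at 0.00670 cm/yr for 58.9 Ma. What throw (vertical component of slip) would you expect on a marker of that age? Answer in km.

2.21 km

dip-slip = rate × time = 0.00670 cm/yr × 58.9 Ma = 3946 m
throw = dip-slip × sin(dip) = 3946 × sin(34°) = 2210 m = 2.21 km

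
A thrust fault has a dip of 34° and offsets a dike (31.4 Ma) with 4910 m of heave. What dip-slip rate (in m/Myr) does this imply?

dip-slip = heave / cos(dip) = 4910 m / cos(34°) = 5923 m
rate = 5923 m / 31.4 Ma = 0.000189 m/yr = 189 m/Myr

189 m/Myr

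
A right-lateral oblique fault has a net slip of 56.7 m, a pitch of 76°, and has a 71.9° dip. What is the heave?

dip-slip = net slip × sin(rake) = 56.7 m × sin(76°) = 55.02 m
heave = dip-slip × cos(dip) = 55.02 × cos(71.9°) = 17.1 m

17.1 m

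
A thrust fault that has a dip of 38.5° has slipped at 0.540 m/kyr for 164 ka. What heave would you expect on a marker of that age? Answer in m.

69.3 m

dip-slip = rate × time = 0.540 m/kyr × 164 ka = 88.56 m
heave = dip-slip × cos(dip) = 88.56 × cos(38.5°) = 69.3 m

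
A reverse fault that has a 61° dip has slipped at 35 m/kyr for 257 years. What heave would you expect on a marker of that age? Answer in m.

dip-slip = rate × time = 35 m/kyr × 257 years = 8.995 m
heave = dip-slip × cos(dip) = 8.995 × cos(61°) = 4.36 m

4.36 m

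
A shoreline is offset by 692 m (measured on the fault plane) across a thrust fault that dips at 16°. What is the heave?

665 m

heave = dip-slip × cos(dip) = 692 m × cos(16°) = 665 m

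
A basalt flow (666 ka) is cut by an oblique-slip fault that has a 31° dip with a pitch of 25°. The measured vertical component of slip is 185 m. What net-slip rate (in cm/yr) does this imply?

dip-slip = throw / sin(dip) = 185 / sin(31°) = 359.2 m
net slip = dip-slip / sin(rake) = 359.2 / sin(25°) = 849.9 m
rate = 849.9 m / 666 ka = 0.00128 m/yr = 0.128 cm/yr

0.128 cm/yr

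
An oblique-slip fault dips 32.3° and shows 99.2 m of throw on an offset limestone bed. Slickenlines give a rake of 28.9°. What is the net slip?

384 m

dip-slip = throw / sin(dip) = 99.2 / sin(32.3°) = 185.6 m
net slip = dip-slip / sin(rake) = 185.6 / sin(28.9°) = 384 m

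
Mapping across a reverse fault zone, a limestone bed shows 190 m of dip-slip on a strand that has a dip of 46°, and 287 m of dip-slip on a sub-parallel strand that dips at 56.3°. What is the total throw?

throw_A = 190 × sin(46°) = 136.7 m
throw_B = 287 × sin(56.3°) = 238.8 m
total = 136.7 + 238.8 = 375 m

375 m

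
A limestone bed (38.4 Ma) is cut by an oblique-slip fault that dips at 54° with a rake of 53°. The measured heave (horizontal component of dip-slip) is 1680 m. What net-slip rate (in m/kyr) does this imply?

dip-slip = heave / cos(dip) = 1680 / cos(54°) = 2858 m
net slip = dip-slip / sin(rake) = 2858 / sin(53°) = 3579 m
rate = 3579 m / 38.4 Ma = 0.0000932 m/yr = 0.0932 m/kyr

0.0932 m/kyr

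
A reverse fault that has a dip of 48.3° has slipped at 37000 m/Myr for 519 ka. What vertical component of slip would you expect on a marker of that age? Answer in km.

14.3 km

dip-slip = rate × time = 37000 m/Myr × 519 ka = 19200 m
throw = dip-slip × sin(dip) = 19200 × sin(48.3°) = 14300 m = 14.3 km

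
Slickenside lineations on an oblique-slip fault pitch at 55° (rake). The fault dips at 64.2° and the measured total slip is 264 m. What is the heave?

dip-slip = net slip × sin(rake) = 264 m × sin(55°) = 216.3 m
heave = dip-slip × cos(dip) = 216.3 × cos(64.2°) = 94.1 m

94.1 m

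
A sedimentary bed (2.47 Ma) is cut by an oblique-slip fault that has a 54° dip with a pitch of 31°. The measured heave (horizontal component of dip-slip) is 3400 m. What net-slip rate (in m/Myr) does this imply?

dip-slip = heave / cos(dip) = 3400 / cos(54°) = 5784 m
net slip = dip-slip / sin(rake) = 5784 / sin(31°) = 11230 m
rate = 11230 m / 2.47 Ma = 0.00455 m/yr = 4550 m/Myr

4550 m/Myr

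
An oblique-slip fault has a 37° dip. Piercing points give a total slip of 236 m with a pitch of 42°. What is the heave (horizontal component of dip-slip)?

126 m

dip-slip = net slip × sin(rake) = 236 m × sin(42°) = 157.9 m
heave = dip-slip × cos(dip) = 157.9 × cos(37°) = 126 m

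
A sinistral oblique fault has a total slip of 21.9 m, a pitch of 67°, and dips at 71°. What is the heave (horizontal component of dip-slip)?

dip-slip = net slip × sin(rake) = 21.9 m × sin(67°) = 20.16 m
heave = dip-slip × cos(dip) = 20.16 × cos(71°) = 6.56 m

6.56 m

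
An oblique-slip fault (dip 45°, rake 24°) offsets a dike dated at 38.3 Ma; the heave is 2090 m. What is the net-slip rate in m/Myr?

190 m/Myr

dip-slip = heave / cos(dip) = 2090 / cos(45°) = 2956 m
net slip = dip-slip / sin(rake) = 2956 / sin(24°) = 7267 m
rate = 7267 m / 38.3 Ma = 0.000190 m/yr = 190 m/Myr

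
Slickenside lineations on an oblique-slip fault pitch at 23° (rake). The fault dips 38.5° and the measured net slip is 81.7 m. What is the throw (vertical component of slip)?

dip-slip = net slip × sin(rake) = 81.7 m × sin(23°) = 31.92 m
throw = dip-slip × sin(dip) = 31.92 × sin(38.5°) = 19.9 m

19.9 m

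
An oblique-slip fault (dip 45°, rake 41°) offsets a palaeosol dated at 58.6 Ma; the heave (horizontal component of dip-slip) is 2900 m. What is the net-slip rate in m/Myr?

107 m/Myr

dip-slip = heave / cos(dip) = 2900 / cos(45°) = 4101 m
net slip = dip-slip / sin(rake) = 4101 / sin(41°) = 6251 m
rate = 6251 m / 58.6 Ma = 0.000107 m/yr = 107 m/Myr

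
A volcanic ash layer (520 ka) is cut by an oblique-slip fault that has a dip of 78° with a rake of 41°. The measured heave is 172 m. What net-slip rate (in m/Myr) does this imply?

2420 m/Myr

dip-slip = heave / cos(dip) = 172 / cos(78°) = 827.3 m
net slip = dip-slip / sin(rake) = 827.3 / sin(41°) = 1261 m
rate = 1261 m / 520 ka = 0.00242 m/yr = 2420 m/Myr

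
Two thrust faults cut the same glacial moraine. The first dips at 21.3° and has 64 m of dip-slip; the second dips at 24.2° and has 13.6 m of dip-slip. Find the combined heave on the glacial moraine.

72 m

heave_A = 64 × cos(21.3°) = 59.63 m
heave_B = 13.6 × cos(24.2°) = 12.40 m
total = 59.63 + 12.40 = 72 m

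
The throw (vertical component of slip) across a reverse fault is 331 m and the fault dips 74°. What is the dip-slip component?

344 m

dip-slip = throw / sin(dip) = 331 / sin(74°) = 344 m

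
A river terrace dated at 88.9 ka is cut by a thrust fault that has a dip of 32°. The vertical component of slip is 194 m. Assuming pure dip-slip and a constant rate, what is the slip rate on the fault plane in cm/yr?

dip-slip = throw / sin(dip) = 194 m / sin(32°) = 366.1 m
rate = 366.1 m / 88.9 ka = 0.00412 m/yr = 0.412 cm/yr

0.412 cm/yr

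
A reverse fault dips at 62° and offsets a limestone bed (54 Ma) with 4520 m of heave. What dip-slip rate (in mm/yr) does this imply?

dip-slip = heave / cos(dip) = 4520 m / cos(62°) = 9628 m
rate = 9628 m / 54 Ma = 0.000178 m/yr = 0.178 mm/yr

0.178 mm/yr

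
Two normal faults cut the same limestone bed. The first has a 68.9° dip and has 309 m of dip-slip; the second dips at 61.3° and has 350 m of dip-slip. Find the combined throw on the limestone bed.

595 m

throw_A = 309 × sin(68.9°) = 288.3 m
throw_B = 350 × sin(61.3°) = 307 m
total = 288.3 + 307 = 595 m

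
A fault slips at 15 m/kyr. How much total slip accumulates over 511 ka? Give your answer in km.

slip = rate × time = 15 m/kyr × 511 ka = 7660 m = 7.67 km

7.67 km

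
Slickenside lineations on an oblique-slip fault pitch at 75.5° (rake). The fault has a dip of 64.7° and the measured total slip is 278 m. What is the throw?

dip-slip = net slip × sin(rake) = 278 m × sin(75.5°) = 269.1 m
throw = dip-slip × sin(dip) = 269.1 × sin(64.7°) = 243 m

243 m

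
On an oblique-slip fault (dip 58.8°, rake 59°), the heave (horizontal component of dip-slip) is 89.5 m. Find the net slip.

dip-slip = heave / cos(dip) = 89.5 / cos(58.8°) = 172.8 m
net slip = dip-slip / sin(rake) = 172.8 / sin(59°) = 202 m

202 m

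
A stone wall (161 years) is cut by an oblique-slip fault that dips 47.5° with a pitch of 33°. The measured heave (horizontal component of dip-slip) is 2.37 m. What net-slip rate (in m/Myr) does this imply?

dip-slip = heave / cos(dip) = 2.37 / cos(47.5°) = 3.508 m
net slip = dip-slip / sin(rake) = 3.508 / sin(33°) = 6.441 m
rate = 6.441 m / 161 years = 0.0400 m/yr = 40000 m/Myr

40000 m/Myr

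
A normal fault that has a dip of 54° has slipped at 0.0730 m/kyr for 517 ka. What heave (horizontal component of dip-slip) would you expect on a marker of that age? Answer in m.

22.2 m

dip-slip = rate × time = 0.0730 m/kyr × 517 ka = 37.74 m
heave = dip-slip × cos(dip) = 37.74 × cos(54°) = 22.2 m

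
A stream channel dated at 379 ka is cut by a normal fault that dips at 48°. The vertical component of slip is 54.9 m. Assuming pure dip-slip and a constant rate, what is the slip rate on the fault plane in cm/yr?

dip-slip = throw / sin(dip) = 54.9 m / sin(48°) = 73.88 m
rate = 73.88 m / 379 ka = 0.000195 m/yr = 0.0195 cm/yr

0.0195 cm/yr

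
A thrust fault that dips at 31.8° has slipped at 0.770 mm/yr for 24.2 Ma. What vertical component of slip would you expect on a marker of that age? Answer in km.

dip-slip = rate × time = 0.770 mm/yr × 24.2 Ma = 18630 m
throw = dip-slip × sin(dip) = 18630 × sin(31.8°) = 9820 m = 9.82 km

9.82 km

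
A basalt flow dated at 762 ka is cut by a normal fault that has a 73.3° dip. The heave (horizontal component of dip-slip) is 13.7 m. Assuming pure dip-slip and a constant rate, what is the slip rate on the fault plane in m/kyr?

0.0626 m/kyr

dip-slip = heave / cos(dip) = 13.7 m / cos(73.3°) = 47.68 m
rate = 47.68 m / 762 ka = 0.0000626 m/yr = 0.0626 m/kyr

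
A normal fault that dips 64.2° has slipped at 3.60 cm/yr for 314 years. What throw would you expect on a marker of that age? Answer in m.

10.2 m

dip-slip = rate × time = 3.60 cm/yr × 314 years = 11.30 m
throw = dip-slip × sin(dip) = 11.30 × sin(64.2°) = 10.2 m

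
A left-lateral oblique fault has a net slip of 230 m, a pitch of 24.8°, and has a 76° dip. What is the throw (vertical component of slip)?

dip-slip = net slip × sin(rake) = 230 m × sin(24.8°) = 96.47 m
throw = dip-slip × sin(dip) = 96.47 × sin(76°) = 93.6 m

93.6 m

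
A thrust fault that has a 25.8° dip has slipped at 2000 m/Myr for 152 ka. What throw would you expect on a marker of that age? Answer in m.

dip-slip = rate × time = 2000 m/Myr × 152 ka = 304 m
throw = dip-slip × sin(dip) = 304 × sin(25.8°) = 132 m

132 m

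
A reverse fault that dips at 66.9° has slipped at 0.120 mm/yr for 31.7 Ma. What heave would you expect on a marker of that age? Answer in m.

1490 m

dip-slip = rate × time = 0.120 mm/yr × 31.7 Ma = 3804 m
heave = dip-slip × cos(dip) = 3804 × cos(66.9°) = 1490 m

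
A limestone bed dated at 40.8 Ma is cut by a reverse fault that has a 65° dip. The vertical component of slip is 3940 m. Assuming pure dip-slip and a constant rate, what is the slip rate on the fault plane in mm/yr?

0.107 mm/yr

dip-slip = throw / sin(dip) = 3940 m / sin(65°) = 4347 m
rate = 4347 m / 40.8 Ma = 0.000107 m/yr = 0.107 mm/yr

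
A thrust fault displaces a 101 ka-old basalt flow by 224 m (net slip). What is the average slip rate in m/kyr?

2.22 m/kyr

rate = 224 m / 101 ka = 0.00222 m/yr = 2.22 m/kyr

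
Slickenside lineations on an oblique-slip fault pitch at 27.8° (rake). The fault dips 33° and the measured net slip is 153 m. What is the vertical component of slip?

38.9 m

dip-slip = net slip × sin(rake) = 153 m × sin(27.8°) = 71.36 m
throw = dip-slip × sin(dip) = 71.36 × sin(33°) = 38.9 m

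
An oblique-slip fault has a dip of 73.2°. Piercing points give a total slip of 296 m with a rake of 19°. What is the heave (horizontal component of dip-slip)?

dip-slip = net slip × sin(rake) = 296 m × sin(19°) = 96.37 m
heave = dip-slip × cos(dip) = 96.37 × cos(73.2°) = 27.9 m

27.9 m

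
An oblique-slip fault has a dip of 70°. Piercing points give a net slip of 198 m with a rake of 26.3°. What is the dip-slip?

dip-slip = net slip × sin(rake) = 198 m × sin(26.3°) = 87.7 m

87.7 m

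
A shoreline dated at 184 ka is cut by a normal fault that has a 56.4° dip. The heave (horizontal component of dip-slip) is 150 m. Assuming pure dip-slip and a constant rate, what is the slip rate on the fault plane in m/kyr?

1.47 m/kyr

dip-slip = heave / cos(dip) = 150 m / cos(56.4°) = 271.1 m
rate = 271.1 m / 184 ka = 0.00147 m/yr = 1.47 m/kyr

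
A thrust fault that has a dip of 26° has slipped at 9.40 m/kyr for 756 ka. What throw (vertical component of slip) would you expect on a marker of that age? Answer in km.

dip-slip = rate × time = 9.40 m/kyr × 756 ka = 7106 m
throw = dip-slip × sin(dip) = 7106 × sin(26°) = 3120 m = 3.12 km

3.12 km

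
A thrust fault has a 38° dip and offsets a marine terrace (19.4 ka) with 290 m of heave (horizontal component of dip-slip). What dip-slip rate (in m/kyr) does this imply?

19 m/kyr

dip-slip = heave / cos(dip) = 290 m / cos(38°) = 368 m
rate = 368 m / 19.4 ka = 0.0190 m/yr = 19 m/kyr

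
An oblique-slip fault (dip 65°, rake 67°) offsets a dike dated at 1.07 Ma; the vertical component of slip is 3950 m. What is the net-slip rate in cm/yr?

0.442 cm/yr

dip-slip = throw / sin(dip) = 3950 / sin(65°) = 4358 m
net slip = dip-slip / sin(rake) = 4358 / sin(67°) = 4735 m
rate = 4735 m / 1.07 Ma = 0.00442 m/yr = 0.442 cm/yr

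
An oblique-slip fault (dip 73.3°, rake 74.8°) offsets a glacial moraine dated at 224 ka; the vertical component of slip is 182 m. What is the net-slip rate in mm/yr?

0.879 mm/yr

dip-slip = throw / sin(dip) = 182 / sin(73.3°) = 190 m
net slip = dip-slip / sin(rake) = 190 / sin(74.8°) = 196.9 m
rate = 196.9 m / 224 ka = 0.000879 m/yr = 0.879 mm/yr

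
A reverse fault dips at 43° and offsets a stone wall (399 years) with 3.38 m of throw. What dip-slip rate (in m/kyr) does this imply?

12.4 m/kyr

dip-slip = throw / sin(dip) = 3.38 m / sin(43°) = 4.956 m
rate = 4.956 m / 399 years = 0.0124 m/yr = 12.4 m/kyr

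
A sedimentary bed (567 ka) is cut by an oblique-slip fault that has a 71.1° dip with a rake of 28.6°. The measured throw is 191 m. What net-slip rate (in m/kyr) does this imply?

dip-slip = throw / sin(dip) = 191 / sin(71.1°) = 201.9 m
net slip = dip-slip / sin(rake) = 201.9 / sin(28.6°) = 421.7 m
rate = 421.7 m / 567 ka = 0.000744 m/yr = 0.744 m/kyr

0.744 m/kyr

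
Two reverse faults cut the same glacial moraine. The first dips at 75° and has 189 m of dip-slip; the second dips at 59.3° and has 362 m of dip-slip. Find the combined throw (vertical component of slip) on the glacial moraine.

494 m

throw_A = 189 × sin(75°) = 182.6 m
throw_B = 362 × sin(59.3°) = 311.3 m
total = 182.6 + 311.3 = 494 m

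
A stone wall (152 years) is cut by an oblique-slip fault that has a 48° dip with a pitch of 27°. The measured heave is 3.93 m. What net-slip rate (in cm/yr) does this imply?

dip-slip = heave / cos(dip) = 3.93 / cos(48°) = 5.873 m
net slip = dip-slip / sin(rake) = 5.873 / sin(27°) = 12.94 m
rate = 12.94 m / 152 years = 0.0851 m/yr = 8.51 cm/yr

8.51 cm/yr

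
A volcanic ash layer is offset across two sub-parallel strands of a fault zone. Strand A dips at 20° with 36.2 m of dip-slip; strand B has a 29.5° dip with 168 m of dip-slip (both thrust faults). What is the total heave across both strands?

heave_A = 36.2 × cos(20°) = 34.02 m
heave_B = 168 × cos(29.5°) = 146.2 m
total = 34.02 + 146.2 = 180 m

180 m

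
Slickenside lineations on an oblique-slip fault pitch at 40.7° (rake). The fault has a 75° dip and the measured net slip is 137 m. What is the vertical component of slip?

dip-slip = net slip × sin(rake) = 137 m × sin(40.7°) = 89.34 m
throw = dip-slip × sin(dip) = 89.34 × sin(75°) = 86.3 m

86.3 m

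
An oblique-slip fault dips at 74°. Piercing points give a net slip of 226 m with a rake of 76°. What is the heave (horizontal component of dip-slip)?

dip-slip = net slip × sin(rake) = 226 m × sin(76°) = 219.3 m
heave = dip-slip × cos(dip) = 219.3 × cos(74°) = 60.4 m

60.4 m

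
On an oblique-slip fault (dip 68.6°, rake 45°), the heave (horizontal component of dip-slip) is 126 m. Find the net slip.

488 m

dip-slip = heave / cos(dip) = 126 / cos(68.6°) = 345.3 m
net slip = dip-slip / sin(rake) = 345.3 / sin(45°) = 488 m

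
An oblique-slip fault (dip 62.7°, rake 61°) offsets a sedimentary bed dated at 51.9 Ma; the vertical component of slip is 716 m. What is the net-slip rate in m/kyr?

dip-slip = throw / sin(dip) = 716 / sin(62.7°) = 805.7 m
net slip = dip-slip / sin(rake) = 805.7 / sin(61°) = 921.3 m
rate = 921.3 m / 51.9 Ma = 0.0000178 m/yr = 0.0178 m/kyr

0.0178 m/kyr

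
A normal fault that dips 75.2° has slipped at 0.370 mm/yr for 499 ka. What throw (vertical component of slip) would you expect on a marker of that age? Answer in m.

179 m

dip-slip = rate × time = 0.370 mm/yr × 499 ka = 184.6 m
throw = dip-slip × sin(dip) = 184.6 × sin(75.2°) = 179 m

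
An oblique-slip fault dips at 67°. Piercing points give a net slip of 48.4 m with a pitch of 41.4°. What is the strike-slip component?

strike-slip = net slip × cos(rake) = 48.4 m × cos(41.4°) = 36.3 m

36.3 m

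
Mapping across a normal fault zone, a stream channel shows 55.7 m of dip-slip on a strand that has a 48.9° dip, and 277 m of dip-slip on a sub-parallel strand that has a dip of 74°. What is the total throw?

throw_A = 55.7 × sin(48.9°) = 41.97 m
throw_B = 277 × sin(74°) = 266.3 m
total = 41.97 + 266.3 = 308 m

308 m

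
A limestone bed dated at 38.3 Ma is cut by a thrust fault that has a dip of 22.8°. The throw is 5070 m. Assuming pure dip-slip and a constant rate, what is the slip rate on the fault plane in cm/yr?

dip-slip = throw / sin(dip) = 5070 m / sin(22.8°) = 13080 m
rate = 13080 m / 38.3 Ma = 0.000342 m/yr = 0.0342 cm/yr

0.0342 cm/yr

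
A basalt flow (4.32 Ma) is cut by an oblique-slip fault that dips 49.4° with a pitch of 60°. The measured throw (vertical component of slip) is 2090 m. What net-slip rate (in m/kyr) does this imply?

0.736 m/kyr

dip-slip = throw / sin(dip) = 2090 / sin(49.4°) = 2753 m
net slip = dip-slip / sin(rake) = 2753 / sin(60°) = 3178 m
rate = 3178 m / 4.32 Ma = 0.000736 m/yr = 0.736 m/kyr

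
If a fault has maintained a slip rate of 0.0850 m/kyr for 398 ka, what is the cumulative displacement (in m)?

slip = rate × time = 0.0850 m/kyr × 398 ka = 33.8 m

33.8 m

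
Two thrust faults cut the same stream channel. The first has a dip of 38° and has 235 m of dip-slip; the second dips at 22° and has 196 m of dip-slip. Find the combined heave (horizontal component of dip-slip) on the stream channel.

heave_A = 235 × cos(38°) = 185.2 m
heave_B = 196 × cos(22°) = 181.7 m
total = 185.2 + 181.7 = 367 m

367 m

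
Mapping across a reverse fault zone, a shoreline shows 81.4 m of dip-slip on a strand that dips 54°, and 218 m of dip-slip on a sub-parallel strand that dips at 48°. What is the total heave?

heave_A = 81.4 × cos(54°) = 47.85 m
heave_B = 218 × cos(48°) = 145.9 m
total = 47.85 + 145.9 = 194 m

194 m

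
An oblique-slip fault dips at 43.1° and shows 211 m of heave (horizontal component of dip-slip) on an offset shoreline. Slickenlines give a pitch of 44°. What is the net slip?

416 m

dip-slip = heave / cos(dip) = 211 / cos(43.1°) = 289 m
net slip = dip-slip / sin(rake) = 289 / sin(44°) = 416 m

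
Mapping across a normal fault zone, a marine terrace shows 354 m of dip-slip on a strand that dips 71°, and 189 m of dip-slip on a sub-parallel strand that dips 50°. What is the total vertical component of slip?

throw_A = 354 × sin(71°) = 334.7 m
throw_B = 189 × sin(50°) = 144.8 m
total = 334.7 + 144.8 = 479 m

479 m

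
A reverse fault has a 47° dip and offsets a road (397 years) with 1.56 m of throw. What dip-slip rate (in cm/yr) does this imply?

0.537 cm/yr

dip-slip = throw / sin(dip) = 1.56 m / sin(47°) = 2.133 m
rate = 2.133 m / 397 years = 0.00537 m/yr = 0.537 cm/yr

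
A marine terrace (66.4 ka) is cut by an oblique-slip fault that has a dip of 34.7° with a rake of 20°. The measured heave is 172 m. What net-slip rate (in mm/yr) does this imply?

dip-slip = heave / cos(dip) = 172 / cos(34.7°) = 209.2 m
net slip = dip-slip / sin(rake) = 209.2 / sin(20°) = 611.7 m
rate = 611.7 m / 66.4 ka = 0.00921 m/yr = 9.21 mm/yr

9.21 mm/yr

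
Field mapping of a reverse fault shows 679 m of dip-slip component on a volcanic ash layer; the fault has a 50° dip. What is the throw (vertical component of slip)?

throw = dip-slip × sin(dip) = 679 m × sin(50°) = 520 m

520 m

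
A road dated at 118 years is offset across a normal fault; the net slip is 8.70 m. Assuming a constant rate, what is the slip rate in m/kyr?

73.7 m/kyr

rate = 8.70 m / 118 years = 0.0737 m/yr = 73.7 m/kyr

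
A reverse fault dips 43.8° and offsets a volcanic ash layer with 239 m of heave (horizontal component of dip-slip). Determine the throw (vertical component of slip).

229 m

throw = heave × tan(dip) = 239 × tan(43.8°) = 229 m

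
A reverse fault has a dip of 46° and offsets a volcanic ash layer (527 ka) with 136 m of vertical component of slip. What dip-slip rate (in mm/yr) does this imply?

0.359 mm/yr

dip-slip = throw / sin(dip) = 136 m / sin(46°) = 189.1 m
rate = 189.1 m / 527 ka = 0.000359 m/yr = 0.359 mm/yr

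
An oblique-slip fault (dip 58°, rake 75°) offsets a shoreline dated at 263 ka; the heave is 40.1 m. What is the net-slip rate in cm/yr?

0.0298 cm/yr

dip-slip = heave / cos(dip) = 40.1 / cos(58°) = 75.67 m
net slip = dip-slip / sin(rake) = 75.67 / sin(75°) = 78.34 m
rate = 78.34 m / 263 ka = 0.000298 m/yr = 0.0298 cm/yr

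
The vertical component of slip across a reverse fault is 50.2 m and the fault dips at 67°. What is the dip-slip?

54.5 m

dip-slip = throw / sin(dip) = 50.2 / sin(67°) = 54.5 m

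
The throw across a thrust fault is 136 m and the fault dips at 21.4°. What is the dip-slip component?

373 m

dip-slip = throw / sin(dip) = 136 / sin(21.4°) = 373 m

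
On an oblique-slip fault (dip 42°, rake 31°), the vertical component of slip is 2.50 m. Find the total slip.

7.25 m

dip-slip = throw / sin(dip) = 2.50 / sin(42°) = 3.736 m
net slip = dip-slip / sin(rake) = 3.736 / sin(31°) = 7.25 m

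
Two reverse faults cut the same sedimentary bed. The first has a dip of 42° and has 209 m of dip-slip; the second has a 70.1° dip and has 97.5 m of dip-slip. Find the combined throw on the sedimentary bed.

232 m

throw_A = 209 × sin(42°) = 139.8 m
throw_B = 97.5 × sin(70.1°) = 91.68 m
total = 139.8 + 91.68 = 232 m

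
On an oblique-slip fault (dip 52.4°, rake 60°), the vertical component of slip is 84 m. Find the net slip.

122 m

dip-slip = throw / sin(dip) = 84 / sin(52.4°) = 106 m
net slip = dip-slip / sin(rake) = 106 / sin(60°) = 122 m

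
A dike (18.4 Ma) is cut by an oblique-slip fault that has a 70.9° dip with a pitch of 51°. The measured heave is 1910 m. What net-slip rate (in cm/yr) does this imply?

0.0408 cm/yr

dip-slip = heave / cos(dip) = 1910 / cos(70.9°) = 5837 m
net slip = dip-slip / sin(rake) = 5837 / sin(51°) = 7511 m
rate = 7511 m / 18.4 Ma = 0.000408 m/yr = 0.0408 cm/yr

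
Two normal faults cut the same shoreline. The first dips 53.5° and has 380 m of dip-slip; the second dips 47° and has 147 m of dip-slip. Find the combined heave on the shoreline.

326 m

heave_A = 380 × cos(53.5°) = 226 m
heave_B = 147 × cos(47°) = 100.3 m
total = 226 + 100.3 = 326 m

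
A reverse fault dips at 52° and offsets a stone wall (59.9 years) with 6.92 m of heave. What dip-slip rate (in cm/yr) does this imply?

18.8 cm/yr

dip-slip = heave / cos(dip) = 6.92 m / cos(52°) = 11.24 m
rate = 11.24 m / 59.9 years = 0.188 m/yr = 18.8 cm/yr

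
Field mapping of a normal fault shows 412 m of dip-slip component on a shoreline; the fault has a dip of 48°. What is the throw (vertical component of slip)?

throw = dip-slip × sin(dip) = 412 m × sin(48°) = 306 m

306 m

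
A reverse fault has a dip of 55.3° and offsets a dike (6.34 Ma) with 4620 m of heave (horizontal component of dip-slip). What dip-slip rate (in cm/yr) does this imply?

0.128 cm/yr

dip-slip = heave / cos(dip) = 4620 m / cos(55.3°) = 8116 m
rate = 8116 m / 6.34 Ma = 0.00128 m/yr = 0.128 cm/yr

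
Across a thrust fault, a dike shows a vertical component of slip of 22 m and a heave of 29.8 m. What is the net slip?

37 m

net slip = √(throw² + heave²) = √(22² + 29.8²) = 37 m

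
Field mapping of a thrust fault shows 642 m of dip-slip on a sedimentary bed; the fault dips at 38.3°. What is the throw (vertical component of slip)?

398 m

throw = dip-slip × sin(dip) = 642 m × sin(38.3°) = 398 m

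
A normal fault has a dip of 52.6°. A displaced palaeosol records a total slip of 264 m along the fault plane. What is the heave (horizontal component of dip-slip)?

heave = dip-slip × cos(dip) = 264 m × cos(52.6°) = 160 m

160 m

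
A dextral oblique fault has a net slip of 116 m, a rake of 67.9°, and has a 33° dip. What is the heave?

dip-slip = net slip × sin(rake) = 116 m × sin(67.9°) = 107.5 m
heave = dip-slip × cos(dip) = 107.5 × cos(33°) = 90.1 m

90.1 m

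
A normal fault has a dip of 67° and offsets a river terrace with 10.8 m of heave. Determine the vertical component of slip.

25.4 m

throw = heave × tan(dip) = 10.8 × tan(67°) = 25.4 m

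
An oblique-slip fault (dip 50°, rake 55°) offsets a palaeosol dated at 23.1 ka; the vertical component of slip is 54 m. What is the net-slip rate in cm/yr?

0.373 cm/yr

dip-slip = throw / sin(dip) = 54 / sin(50°) = 70.49 m
net slip = dip-slip / sin(rake) = 70.49 / sin(55°) = 86.05 m
rate = 86.05 m / 23.1 ka = 0.00373 m/yr = 0.373 cm/yr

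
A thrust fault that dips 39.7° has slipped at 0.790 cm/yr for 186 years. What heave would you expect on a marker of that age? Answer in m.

1.13 m

dip-slip = rate × time = 0.790 cm/yr × 186 years = 1.469 m
heave = dip-slip × cos(dip) = 1.469 × cos(39.7°) = 1.13 m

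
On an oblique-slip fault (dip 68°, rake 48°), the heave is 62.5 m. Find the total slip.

dip-slip = heave / cos(dip) = 62.5 / cos(68°) = 166.8 m
net slip = dip-slip / sin(rake) = 166.8 / sin(48°) = 225 m

225 m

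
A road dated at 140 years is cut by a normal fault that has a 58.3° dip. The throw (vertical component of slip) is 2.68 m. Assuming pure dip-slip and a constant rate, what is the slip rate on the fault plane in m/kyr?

dip-slip = throw / sin(dip) = 2.68 m / sin(58.3°) = 3.150 m
rate = 3.150 m / 140 years = 0.0225 m/yr = 22.5 m/kyr

22.5 m/kyr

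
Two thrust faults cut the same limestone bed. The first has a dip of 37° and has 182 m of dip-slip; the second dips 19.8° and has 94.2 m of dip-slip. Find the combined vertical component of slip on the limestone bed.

141 m

throw_A = 182 × sin(37°) = 109.5 m
throw_B = 94.2 × sin(19.8°) = 31.91 m
total = 109.5 + 31.91 = 141 m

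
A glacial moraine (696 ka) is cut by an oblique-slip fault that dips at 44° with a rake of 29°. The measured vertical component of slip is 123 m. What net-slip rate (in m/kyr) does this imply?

dip-slip = throw / sin(dip) = 123 / sin(44°) = 177.1 m
net slip = dip-slip / sin(rake) = 177.1 / sin(29°) = 365.2 m
rate = 365.2 m / 696 ka = 0.000525 m/yr = 0.525 m/kyr

0.525 m/kyr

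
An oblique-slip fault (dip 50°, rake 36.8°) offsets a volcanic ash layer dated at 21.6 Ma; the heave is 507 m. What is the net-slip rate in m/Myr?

dip-slip = heave / cos(dip) = 507 / cos(50°) = 788.8 m
net slip = dip-slip / sin(rake) = 788.8 / sin(36.8°) = 1317 m
rate = 1317 m / 21.6 Ma = 0.0000610 m/yr = 61 m/Myr

61 m/Myr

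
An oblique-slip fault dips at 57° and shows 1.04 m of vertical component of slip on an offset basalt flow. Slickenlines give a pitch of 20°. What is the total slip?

dip-slip = throw / sin(dip) = 1.04 / sin(57°) = 1.240 m
net slip = dip-slip / sin(rake) = 1.240 / sin(20°) = 3.63 m

3.63 m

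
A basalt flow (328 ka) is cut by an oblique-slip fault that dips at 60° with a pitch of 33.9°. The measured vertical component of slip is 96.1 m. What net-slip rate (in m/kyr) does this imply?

dip-slip = throw / sin(dip) = 96.1 / sin(60°) = 111 m
net slip = dip-slip / sin(rake) = 111 / sin(33.9°) = 199 m
rate = 199 m / 328 ka = 0.000607 m/yr = 0.607 m/kyr

0.607 m/kyr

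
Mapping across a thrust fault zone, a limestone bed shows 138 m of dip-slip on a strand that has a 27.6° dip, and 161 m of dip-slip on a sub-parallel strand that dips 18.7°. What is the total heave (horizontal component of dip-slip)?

275 m

heave_A = 138 × cos(27.6°) = 122.3 m
heave_B = 161 × cos(18.7°) = 152.5 m
total = 122.3 + 152.5 = 275 m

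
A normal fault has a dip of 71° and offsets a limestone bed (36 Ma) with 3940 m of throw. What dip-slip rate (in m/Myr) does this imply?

116 m/Myr

dip-slip = throw / sin(dip) = 3940 m / sin(71°) = 4167 m
rate = 4167 m / 36 Ma = 0.000116 m/yr = 116 m/Myr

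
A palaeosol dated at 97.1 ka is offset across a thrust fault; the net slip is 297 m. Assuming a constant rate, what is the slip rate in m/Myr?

3060 m/Myr

rate = 297 m / 97.1 ka = 0.00306 m/yr = 3060 m/Myr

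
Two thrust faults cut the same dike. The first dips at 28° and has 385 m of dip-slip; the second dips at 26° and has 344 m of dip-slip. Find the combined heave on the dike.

heave_A = 385 × cos(28°) = 339.9 m
heave_B = 344 × cos(26°) = 309.2 m
total = 339.9 + 309.2 = 649 m

649 m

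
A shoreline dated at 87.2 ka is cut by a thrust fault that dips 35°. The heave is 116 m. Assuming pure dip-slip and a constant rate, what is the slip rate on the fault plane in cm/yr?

dip-slip = heave / cos(dip) = 116 m / cos(35°) = 141.6 m
rate = 141.6 m / 87.2 ka = 0.00162 m/yr = 0.162 cm/yr

0.162 cm/yr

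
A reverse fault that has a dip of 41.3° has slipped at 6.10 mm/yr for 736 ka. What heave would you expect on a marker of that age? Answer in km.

3.37 km

dip-slip = rate × time = 6.10 mm/yr × 736 ka = 4490 m
heave = dip-slip × cos(dip) = 4490 × cos(41.3°) = 3370 m = 3.37 km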